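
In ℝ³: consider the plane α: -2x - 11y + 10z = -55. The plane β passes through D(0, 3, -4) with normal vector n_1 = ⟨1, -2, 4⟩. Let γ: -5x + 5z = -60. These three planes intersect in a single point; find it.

(4, -3, -8)

β: n_1·r = n_1·D gives x - 2y + 4z = -22.
Solving the 3×3 linear system -2x - 11y + 10z = -55, x - 2y + 4z = -22, -5x + 5z = -60 (e.g. by elimination or Cramer's rule, determinant = 195) gives (4, -3, -8).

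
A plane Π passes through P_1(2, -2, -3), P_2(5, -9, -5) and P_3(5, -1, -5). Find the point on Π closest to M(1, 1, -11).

(5, 1, -5)

P_1P_2 = (3, -7, -2), P_1P_3 = (3, 1, -2); a normal to Π is P_1P_2 × P_1P_3 = (16, 0, 24).
Using P_1: Π has equation 16x + 24z = -40.
Foot = M − λn with λ = (n·M − d)/|n|² = (-248 − (-40))/832 = -1/4.
Foot = (1, 1, -11) − (-1/4)·(16, 0, 24) = (5, 1, -5).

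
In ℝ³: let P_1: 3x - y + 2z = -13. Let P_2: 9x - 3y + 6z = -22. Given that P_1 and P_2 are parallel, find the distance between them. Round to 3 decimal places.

1.514

Rescale P_2 by 1/3: 3x - y + 2z = -22/3. Then distance = |-13 − (-22/3)| / √14 ≈ 1.514.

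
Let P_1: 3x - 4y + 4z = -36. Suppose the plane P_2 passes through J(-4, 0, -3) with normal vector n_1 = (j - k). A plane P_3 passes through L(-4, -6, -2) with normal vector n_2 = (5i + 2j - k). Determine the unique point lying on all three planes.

P_2: n_1·r = n_1·J gives y - z = 3.
P_3: n_2·r = n_2·L gives 5x + 2y - z = -30.
Solving the 3×3 linear system 3x - 4y + 4z = -36, y - z = 3, 5x + 2y - z = -30 (e.g. by elimination or Cramer's rule, determinant = 3) gives (-8, 7, 4).

(-8, 7, 4)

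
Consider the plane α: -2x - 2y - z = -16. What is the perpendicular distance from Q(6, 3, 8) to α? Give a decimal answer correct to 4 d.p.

n·Q − d = (-2)·(6) + (-2)·(3) + (-1)·(8) − (-16) = -10; |n| = √9.
Distance = |-10| / √9 = 10/√9 ≈ 3.3333.

3.3333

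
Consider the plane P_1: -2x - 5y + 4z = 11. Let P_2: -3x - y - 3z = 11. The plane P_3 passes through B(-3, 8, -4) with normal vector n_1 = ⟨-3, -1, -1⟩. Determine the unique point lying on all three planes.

P_3: n_1·r = n_1·B gives -3x - y - z = 5.
Solving the 3×3 linear system -2x - 5y + 4z = 11, -3x - y - 3z = 11, -3x - y - z = 5 (e.g. by elimination or Cramer's rule, determinant = -26) gives (1, -5, -3).

(1, -5, -3)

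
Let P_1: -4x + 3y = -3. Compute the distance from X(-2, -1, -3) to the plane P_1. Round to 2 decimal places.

1.60

n·X − d = (-4)·(-2) + (3)·(-1) + (0)·(-3) − (-3) = 8; |n| = √25.
Distance = |8| / √25 = 8/√25 ≈ 1.60.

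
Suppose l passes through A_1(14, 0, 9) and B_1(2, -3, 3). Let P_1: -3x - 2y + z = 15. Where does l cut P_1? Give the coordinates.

A direction vector for l is B_1 − A_1 = (-12, -3, -6).
Substitute r = (14, 0, 9) + t(-12, -3, -6) into the plane: -33 + 36t = 15, so t = 4/3.
Intersection: (14, 0, 9) + (4/3)·(-12, -3, -6) = (-2, -4, 1).

(-2, -4, 1)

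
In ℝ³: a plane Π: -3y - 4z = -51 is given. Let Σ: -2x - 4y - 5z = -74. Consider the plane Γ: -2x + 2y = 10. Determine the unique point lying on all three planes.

Solving the 3×3 linear system -3y - 4z = -51, -2x - 4y - 5z = -74, -2x + 2y = 10 (e.g. by elimination or Cramer's rule, determinant = 18) gives (4, 9, 6).

(4, 9, 6)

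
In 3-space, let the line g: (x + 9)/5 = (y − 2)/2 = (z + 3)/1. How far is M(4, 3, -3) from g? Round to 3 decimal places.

g has direction (5, 2, 1) through (-9, 2, -3).
Taking (-9, 2, -3) on g with direction v = (5, 2, 1): w = M − (-9, 2, -3) = (13, 1, 0), and w × v = (1, -13, 21).
Distance = |w × v| / |v| = √611 / √30 ≈ 4.513.

4.513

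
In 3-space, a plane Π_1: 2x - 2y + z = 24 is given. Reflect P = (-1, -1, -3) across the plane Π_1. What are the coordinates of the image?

λ = (n·P − d)/|n|² = (-3 − 24)/9 = -3.
Reflection = P − 2λn = (-1, -1, -3) − (-6)·(2, -2, 1) = (11, -13, 3).

(11, -13, 3)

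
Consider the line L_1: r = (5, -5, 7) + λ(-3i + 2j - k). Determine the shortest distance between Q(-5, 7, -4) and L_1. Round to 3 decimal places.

Taking (5, -5, 7) on L_1 with direction v = (-3, 2, -1): w = Q − (5, -5, 7) = (-10, 12, -11), and w × v = (10, 23, 16).
Distance = |w × v| / |v| = √885 / √14 ≈ 7.951.

7.951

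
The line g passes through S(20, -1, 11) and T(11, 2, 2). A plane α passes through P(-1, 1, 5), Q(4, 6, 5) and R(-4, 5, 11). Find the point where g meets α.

A direction vector for g is T − S = (-9, 3, -9).
PQ = (5, 5, 0), PR = (-3, 4, 6); a normal to α is PQ × PR = (30, -30, 35).
Using P: α has equation 30x - 30y + 35z = 115.
Substitute r = (20, -1, 11) + t(-9, 3, -9) into the plane: 1015 + (-675)t = 115, so t = 4/3.
Intersection: (20, -1, 11) + (4/3)·(-9, 3, -9) = (8, 3, -1).

(8, 3, -1)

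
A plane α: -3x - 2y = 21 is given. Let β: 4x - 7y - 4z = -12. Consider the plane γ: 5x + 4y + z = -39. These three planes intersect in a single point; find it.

(-7, 0, -4)

Solving the 3×3 linear system -3x - 2y = 21, 4x - 7y - 4z = -12, 5x + 4y + z = -39 (e.g. by elimination or Cramer's rule, determinant = 21) gives (-7, 0, -4).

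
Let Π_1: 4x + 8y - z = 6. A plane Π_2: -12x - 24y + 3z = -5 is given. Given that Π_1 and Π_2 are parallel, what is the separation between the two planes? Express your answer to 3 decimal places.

0.481

Rescale Π_2 by 1/(-3): 4x + 8y - z = 5/3. Then distance = |6 − (5/3)| / √81 ≈ 0.481.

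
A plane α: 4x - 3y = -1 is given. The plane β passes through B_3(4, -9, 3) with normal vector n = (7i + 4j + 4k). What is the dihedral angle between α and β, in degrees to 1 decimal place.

β: n·r = n·B_3 gives 7x + 4y + 4z = 4.
cos θ = |n₁·n₂| / (|n₁||n₂|) = |16| / (√25 · √81).
θ = arccos(0.35556) ≈ 69.2°.

69.2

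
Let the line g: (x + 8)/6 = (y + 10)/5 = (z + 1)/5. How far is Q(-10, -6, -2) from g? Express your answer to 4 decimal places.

4.5711

g has direction (6, 5, 5) through (-8, -10, -1).
Taking (-8, -10, -1) on g with direction v = (6, 5, 5): w = Q − (-8, -10, -1) = (-2, 4, -1), and w × v = (25, 4, -34).
Distance = |w × v| / |v| = √1797 / √86 ≈ 4.5711.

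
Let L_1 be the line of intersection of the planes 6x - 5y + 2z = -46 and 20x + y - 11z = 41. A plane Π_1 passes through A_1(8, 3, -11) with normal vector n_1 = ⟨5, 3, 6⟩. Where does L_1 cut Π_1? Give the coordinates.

Direction of L_1: (6, -5, 2) × (20, 1, -11) = (53, 106, 106).
A point on L_1: solving the two plane equations with x = 0 gives (0, 8, -3).
Π_1: n_1·r = n_1·A_1 gives 5x + 3y + 6z = -17.
Substitute r = (0, 8, -3) + t(53, 106, 106) into the plane: 6 + 1219t = -17, so t = -1/53.
Intersection: (0, 8, -3) + (-1/53)·(53, 106, 106) = (-1, 6, -5).

(-1, 6, -5)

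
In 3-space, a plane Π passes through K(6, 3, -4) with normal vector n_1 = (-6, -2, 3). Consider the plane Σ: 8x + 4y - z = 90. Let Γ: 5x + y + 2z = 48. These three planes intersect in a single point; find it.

Π: n_1·r = n_1·K gives -6x - 2y + 3z = -54.
Solving the 3×3 linear system -6x - 2y + 3z = -54, 8x + 4y - z = 90, 5x + y + 2z = 48 (e.g. by elimination or Cramer's rule, determinant = -48) gives (7, 9, 2).

(7, 9, 2)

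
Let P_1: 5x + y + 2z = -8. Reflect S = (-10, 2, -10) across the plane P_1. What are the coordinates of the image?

(10, 6, -2)

λ = (n·S − d)/|n|² = (-68 − (-8))/30 = -2.
Reflection = S − 2λn = (-10, 2, -10) − (-4)·(5, 1, 2) = (10, 6, -2).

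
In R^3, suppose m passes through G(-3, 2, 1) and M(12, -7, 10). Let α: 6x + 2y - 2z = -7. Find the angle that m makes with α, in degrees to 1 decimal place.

A direction vector for m is M − G = (15, -9, 9).
sin θ = |n·v| / (|n||v|) = |54| / (√44 · √387) = 0.41382.
θ ≈ 24.4°.

24.4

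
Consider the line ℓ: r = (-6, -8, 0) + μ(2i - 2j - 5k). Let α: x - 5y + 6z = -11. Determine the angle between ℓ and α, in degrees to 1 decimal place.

23.4

sin θ = |n·v| / (|n||v|) = |-18| / (√62 · √33) = 0.39794.
θ ≈ 23.4°.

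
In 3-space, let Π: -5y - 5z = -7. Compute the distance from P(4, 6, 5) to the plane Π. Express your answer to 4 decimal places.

6.7882

n·P − d = (0)·(4) + (-5)·(6) + (-5)·(5) − (-7) = -48; |n| = √50.
Distance = |-48| / √50 = 48/√50 ≈ 6.7882.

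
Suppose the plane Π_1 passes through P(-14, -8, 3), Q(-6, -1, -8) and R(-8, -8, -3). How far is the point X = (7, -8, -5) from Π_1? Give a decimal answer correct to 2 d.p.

8.80

PQ = (8, 7, -11), PR = (6, 0, -6); a normal to Π_1 is PQ × PR = (-42, -18, -42).
Using P: Π_1 has equation -42x - 18y - 42z = 606.
n·X − d = (-42)·(7) + (-18)·(-8) + (-42)·(-5) − 606 = -546; |n| = √3852.
Distance = |-546| / √3852 = 546/√3852 ≈ 8.80.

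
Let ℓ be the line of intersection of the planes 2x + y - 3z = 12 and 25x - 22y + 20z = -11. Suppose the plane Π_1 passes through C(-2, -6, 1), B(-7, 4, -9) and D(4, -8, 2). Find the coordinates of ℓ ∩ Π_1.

(1, -2, -4)

Direction of ℓ: (2, 1, -3) × (25, -22, 20) = (-46, -115, -69).
A point on ℓ: solving the two plane equations with x = -5 gives (-5, -17, -13).
CB = (-5, 10, -10), CD = (6, -2, 1); a normal to Π_1 is CB × CD = (-10, -55, -50).
Using C: Π_1 has equation -10x - 55y - 50z = 300.
Substitute r = (-5, -17, -13) + t(-46, -115, -69) into the plane: 1635 + 10235t = 300, so t = -3/23.
Intersection: (-5, -17, -13) + (-3/23)·(-46, -115, -69) = (1, -2, -4).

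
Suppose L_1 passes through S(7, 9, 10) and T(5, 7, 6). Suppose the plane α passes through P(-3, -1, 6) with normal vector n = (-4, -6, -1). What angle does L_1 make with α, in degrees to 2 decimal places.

42.29

A direction vector for L_1 is T − S = (-2, -2, -4).
α: n·r = n·P gives -4x - 6y - z = 12.
sin θ = |n·v| / (|n||v|) = |24| / (√53 · √24) = 0.67293.
θ ≈ 42.29°.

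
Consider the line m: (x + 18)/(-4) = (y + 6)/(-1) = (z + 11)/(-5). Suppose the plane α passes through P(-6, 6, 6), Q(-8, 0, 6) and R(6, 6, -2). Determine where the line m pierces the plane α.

m has direction (-4, -1, -5) through (-18, -6, -11).
PQ = (-2, -6, 0), PR = (12, 0, -8); a normal to α is PQ × PR = (48, -16, 72).
Using P: α has equation 48x - 16y + 72z = 48.
Substitute r = (-18, -6, -11) + t(-4, -1, -5) into the plane: -1560 + (-536)t = 48, so t = -3.
Intersection: (-18, -6, -11) + (-3)·(-4, -1, -5) = (-6, -3, 4).

(-6, -3, 4)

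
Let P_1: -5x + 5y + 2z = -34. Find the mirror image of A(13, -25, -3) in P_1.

(-17, 5, 9)

λ = (n·A − d)/|n|² = (-196 − (-34))/54 = -3.
Reflection = A − 2λn = (13, -25, -3) − (-6)·(-5, 5, 2) = (-17, 5, 9).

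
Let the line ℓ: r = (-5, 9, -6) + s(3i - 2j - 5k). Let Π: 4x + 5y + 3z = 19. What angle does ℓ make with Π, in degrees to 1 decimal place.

17.4

sin θ = |n·v| / (|n||v|) = |-13| / (√50 · √38) = 0.29824.
θ ≈ 17.4°.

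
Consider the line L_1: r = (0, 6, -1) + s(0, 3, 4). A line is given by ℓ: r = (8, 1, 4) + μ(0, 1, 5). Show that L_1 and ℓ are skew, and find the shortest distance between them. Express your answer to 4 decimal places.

8.0000

Common perpendicular direction n = (0, 3, 4) × (0, 1, 5) = (11, 0, 0).
With w = (8, 1, 4) − (0, 6, -1) = (8, -5, 5), w · n = 88.
Since n ≠ 0 the lines are not parallel, and w · n = 88 ≠ 0 so they do not intersect; hence they are skew.
Distance = |w · n| / |n| = |88| / √121 ≈ 8.0000.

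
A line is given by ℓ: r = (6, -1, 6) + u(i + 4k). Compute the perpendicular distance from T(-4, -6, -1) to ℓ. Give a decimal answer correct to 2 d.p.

Taking (6, -1, 6) on ℓ with direction v = (1, 0, 4): w = T − (6, -1, 6) = (-10, -5, -7), and w × v = (-20, 33, 5).
Distance = |w × v| / |v| = √1514 / √17 ≈ 9.44.

9.44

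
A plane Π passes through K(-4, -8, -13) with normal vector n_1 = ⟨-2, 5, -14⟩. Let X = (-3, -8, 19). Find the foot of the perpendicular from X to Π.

Π: n_1·r = n_1·K gives -2x + 5y - 14z = 150.
Foot = X − λn with λ = (n·X − d)/|n|² = (-300 − 150)/225 = -2.
Foot = (-3, -8, 19) − (-2)·(-2, 5, -14) = (-7, 2, -9).

(-7, 2, -9)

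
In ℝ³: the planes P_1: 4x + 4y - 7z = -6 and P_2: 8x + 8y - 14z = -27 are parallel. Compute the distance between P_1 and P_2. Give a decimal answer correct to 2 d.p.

0.83

Rescale P_2 by 1/2: 4x + 4y - 7z = -27/2. Then distance = |-6 − (-27/2)| / √81 ≈ 0.83.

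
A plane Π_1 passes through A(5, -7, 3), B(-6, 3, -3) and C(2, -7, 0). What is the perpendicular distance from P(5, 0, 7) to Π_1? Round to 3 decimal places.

0.333

AB = (-11, 10, -6), AC = (-3, 0, -3); a normal to Π_1 is AB × AC = (-30, -15, 30).
Using A: Π_1 has equation -30x - 15y + 30z = 45.
n·P − d = (-30)·(5) + (-15)·(0) + (30)·(7) − 45 = 15; |n| = √2025.
Distance = |15| / √2025 = 15/√2025 ≈ 0.333.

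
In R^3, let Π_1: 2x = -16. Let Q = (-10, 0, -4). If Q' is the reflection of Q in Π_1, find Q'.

λ = (n·Q − d)/|n|² = (-20 − (-16))/4 = -1.
Reflection = Q − 2λn = (-10, 0, -4) − (-2)·(2, 0, 0) = (-6, 0, -4).

(-6, 0, -4)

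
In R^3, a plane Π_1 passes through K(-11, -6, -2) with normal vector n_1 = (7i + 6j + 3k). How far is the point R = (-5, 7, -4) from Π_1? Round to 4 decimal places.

Π_1: n_1·r = n_1·K gives 7x + 6y + 3z = -119.
n·R − d = (7)·(-5) + (6)·(7) + (3)·(-4) − (-119) = 114; |n| = √94.
Distance = |114| / √94 = 114/√94 ≈ 11.7582.

11.7582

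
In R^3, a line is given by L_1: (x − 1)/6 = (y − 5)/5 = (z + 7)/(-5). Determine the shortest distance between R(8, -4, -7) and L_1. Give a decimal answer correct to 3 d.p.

11.397

L_1 has direction (6, 5, -5) through (1, 5, -7).
Taking (1, 5, -7) on L_1 with direction v = (6, 5, -5): w = R − (1, 5, -7) = (7, -9, 0), and w × v = (45, 35, 89).
Distance = |w × v| / |v| = √11171 / √86 ≈ 11.397.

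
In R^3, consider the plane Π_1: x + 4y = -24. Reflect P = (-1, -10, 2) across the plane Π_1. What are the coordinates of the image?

λ = (n·P − d)/|n|² = (-41 − (-24))/17 = -1.
Reflection = P − 2λn = (-1, -10, 2) − (-2)·(1, 4, 0) = (1, -2, 2).

(1, -2, 2)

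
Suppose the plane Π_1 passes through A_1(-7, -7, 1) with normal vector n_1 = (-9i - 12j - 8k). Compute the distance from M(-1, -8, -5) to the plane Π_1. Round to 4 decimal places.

0.3529

Π_1: n_1·r = n_1·A_1 gives -9x - 12y - 8z = 139.
n·M − d = (-9)·(-1) + (-12)·(-8) + (-8)·(-5) − 139 = 6; |n| = √289.
Distance = |6| / √289 = 6/√289 ≈ 0.3529.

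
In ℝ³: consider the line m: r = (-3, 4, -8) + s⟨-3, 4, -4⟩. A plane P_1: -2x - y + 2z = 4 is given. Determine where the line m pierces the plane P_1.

(6, -8, 4)

Substitute r = (-3, 4, -8) + t(-3, 4, -4) into the plane: -14 + (-6)t = 4, so t = -3.
Intersection: (-3, 4, -8) + (-3)·(-3, 4, -4) = (6, -8, 4).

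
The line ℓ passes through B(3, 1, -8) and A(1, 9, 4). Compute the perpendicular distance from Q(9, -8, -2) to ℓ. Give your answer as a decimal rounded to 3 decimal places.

12.342

A direction vector for ℓ is A − B = (-2, 8, 12).
Taking (3, 1, -8) on ℓ with direction v = (-2, 8, 12): w = Q − (3, 1, -8) = (6, -9, 6), and w × v = (-156, -84, 30).
Distance = |w × v| / |v| = √32292 / √212 ≈ 12.342.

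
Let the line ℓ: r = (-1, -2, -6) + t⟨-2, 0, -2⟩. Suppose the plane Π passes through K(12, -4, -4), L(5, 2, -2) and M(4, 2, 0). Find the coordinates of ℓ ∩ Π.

KL = (-7, 6, 2), KM = (-8, 6, 4); a normal to Π is KL × KM = (12, 12, 6).
Using K: Π has equation 12x + 12y + 6z = 72.
Substitute r = (-1, -2, -6) + t(-2, 0, -2) into the plane: -72 + (-36)t = 72, so t = -4.
Intersection: (-1, -2, -6) + (-4)·(-2, 0, -2) = (7, -2, 2).

(7, -2, 2)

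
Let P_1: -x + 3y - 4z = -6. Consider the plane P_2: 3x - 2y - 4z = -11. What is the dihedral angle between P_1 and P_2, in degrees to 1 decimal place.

75.2

cos θ = |n₁·n₂| / (|n₁||n₂|) = |7| / (√26 · √29).
θ = arccos(0.25492) ≈ 75.2°.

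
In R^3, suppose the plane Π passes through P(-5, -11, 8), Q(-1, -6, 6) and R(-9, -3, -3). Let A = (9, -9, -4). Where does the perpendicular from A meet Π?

(3, -1, 4)

PQ = (4, 5, -2), PR = (-4, 8, -11); a normal to Π is PQ × PR = (-39, 52, 52).
Using P: Π has equation -39x + 52y + 52z = 39.
Foot = A − λn with λ = (n·A − d)/|n|² = (-1027 − 39)/6929 = -2/13.
Foot = (9, -9, -4) − (-2/13)·(-39, 52, 52) = (3, -1, 4).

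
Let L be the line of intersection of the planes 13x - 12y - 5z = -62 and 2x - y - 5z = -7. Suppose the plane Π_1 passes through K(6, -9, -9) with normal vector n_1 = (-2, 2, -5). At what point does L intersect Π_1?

(-7, -2, -1)

Direction of L: (13, -12, -5) × (2, -1, -5) = (55, 55, 11).
A point on L: solving the two plane equations with x = 3 gives (3, 8, 1).
Π_1: n_1·r = n_1·K gives -2x + 2y - 5z = 15.
Substitute r = (3, 8, 1) + t(55, 55, 11) into the plane: 5 + (-55)t = 15, so t = -2/11.
Intersection: (3, 8, 1) + (-2/11)·(55, 55, 11) = (-7, -2, -1).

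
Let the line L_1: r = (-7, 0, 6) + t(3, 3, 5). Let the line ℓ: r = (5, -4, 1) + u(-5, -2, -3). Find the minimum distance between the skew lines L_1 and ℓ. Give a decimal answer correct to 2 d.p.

Common perpendicular direction n = (3, 3, 5) × (-5, -2, -3) = (1, -16, 9).
With w = (5, -4, 1) − (-7, 0, 6) = (12, -4, -5), w · n = 31.
Distance = |w · n| / |n| = |31| / √338 ≈ 1.69.

1.69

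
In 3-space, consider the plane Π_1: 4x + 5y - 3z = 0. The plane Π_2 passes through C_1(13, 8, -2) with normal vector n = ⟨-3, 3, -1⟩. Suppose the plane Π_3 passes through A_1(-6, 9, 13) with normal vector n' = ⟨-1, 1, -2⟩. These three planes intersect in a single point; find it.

Π_2: n·r = n·C_1 gives -3x + 3y - z = -13.
Π_3: n'·r = n'·A_1 gives -x + y - 2z = -11.
Solving the 3×3 linear system 4x + 5y - 3z = 0, -3x + 3y - z = -13, -x + y - 2z = -11 (e.g. by elimination or Cramer's rule, determinant = -45) gives (3, 0, 4).

(3, 0, 4)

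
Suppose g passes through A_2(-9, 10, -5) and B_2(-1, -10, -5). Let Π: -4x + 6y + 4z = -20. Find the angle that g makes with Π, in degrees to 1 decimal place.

A direction vector for g is B_2 − A_2 = (8, -20, 0).
sin θ = |n·v| / (|n||v|) = |-152| / (√68 · √464) = 0.85572.
θ ≈ 58.8°.

58.8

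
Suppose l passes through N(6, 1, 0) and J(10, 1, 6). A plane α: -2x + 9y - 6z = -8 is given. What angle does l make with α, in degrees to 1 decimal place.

A direction vector for l is J − N = (4, 0, 6).
sin θ = |n·v| / (|n||v|) = |-44| / (√121 · √52) = 0.55470.
θ ≈ 33.7°.

33.7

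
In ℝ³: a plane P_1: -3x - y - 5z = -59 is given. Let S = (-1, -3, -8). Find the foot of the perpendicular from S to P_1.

Foot = S − λn with λ = (n·S − d)/|n|² = (46 − (-59))/35 = 3.
Foot = (-1, -3, -8) − 3·(-3, -1, -5) = (8, 0, 7).

(8, 0, 7)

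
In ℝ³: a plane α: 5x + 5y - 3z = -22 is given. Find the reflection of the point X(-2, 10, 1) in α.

(-12, 0, 7)

λ = (n·X − d)/|n|² = (37 − (-22))/59 = 1.
Reflection = X − 2λn = (-2, 10, 1) − 2·(5, 5, -3) = (-12, 0, 7).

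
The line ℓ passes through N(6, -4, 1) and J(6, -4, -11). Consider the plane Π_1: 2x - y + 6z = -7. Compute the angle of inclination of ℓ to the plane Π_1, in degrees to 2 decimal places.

A direction vector for ℓ is J − N = (0, 0, -12).
sin θ = |n·v| / (|n||v|) = |-72| / (√41 · √144) = 0.93704.
θ ≈ 69.56°.

69.56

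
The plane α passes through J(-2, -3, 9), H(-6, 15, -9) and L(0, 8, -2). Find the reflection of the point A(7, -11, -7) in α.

(7, 13, 17)

JH = (-4, 18, -18), JL = (2, 11, -11); a normal to α is JH × JL = (0, -80, -80).
Using J: α has equation -80y - 80z = -480.
λ = (n·A − d)/|n|² = (1440 − (-480))/12800 = 3/20.
Reflection = A − 2λn = (7, -11, -7) − (3/10)·(0, -80, -80) = (7, 13, 17).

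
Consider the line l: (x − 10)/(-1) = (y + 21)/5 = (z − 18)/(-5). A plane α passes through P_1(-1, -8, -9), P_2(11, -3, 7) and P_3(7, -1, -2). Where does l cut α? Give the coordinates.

l has direction (-1, 5, -5) through (10, -21, 18).
P_1P_2 = (12, 5, 16), P_1P_3 = (8, 7, 7); a normal to α is P_1P_2 × P_1P_3 = (-77, 44, 44).
Using P_1: α has equation -77x + 44y + 44z = -671.
Substitute r = (10, -21, 18) + t(-1, 5, -5) into the plane: -902 + 77t = -671, so t = 3.
Intersection: (10, -21, 18) + 3·(-1, 5, -5) = (7, -6, 3).

(7, -6, 3)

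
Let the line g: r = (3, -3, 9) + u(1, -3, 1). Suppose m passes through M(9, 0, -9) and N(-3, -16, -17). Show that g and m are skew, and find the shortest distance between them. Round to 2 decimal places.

A direction vector for m is N − M = (-12, -16, -8).
Common perpendicular direction n = (1, -3, 1) × (-12, -16, -8) = (40, -4, -52).
With w = (9, 0, -9) − (3, -3, 9) = (6, 3, -18), w · n = 1164.
Since n ≠ 0 the lines are not parallel, and w · n = 1164 ≠ 0 so they do not intersect; hence they are skew.
Distance = |w · n| / |n| = |1164| / √4320 ≈ 17.71.

17.71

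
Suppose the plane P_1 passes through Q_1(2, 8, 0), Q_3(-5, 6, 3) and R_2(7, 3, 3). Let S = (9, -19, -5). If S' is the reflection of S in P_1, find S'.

(15, 5, 25)

Q_1Q_3 = (-7, -2, 3), Q_1R_2 = (5, -5, 3); a normal to P_1 is Q_1Q_3 × Q_1R_2 = (9, 36, 45).
Using Q_1: P_1 has equation 9x + 36y + 45z = 306.
λ = (n·S − d)/|n|² = (-828 − 306)/3402 = -1/3.
Reflection = S − 2λn = (9, -19, -5) − (-2/3)·(9, 36, 45) = (15, 5, 25).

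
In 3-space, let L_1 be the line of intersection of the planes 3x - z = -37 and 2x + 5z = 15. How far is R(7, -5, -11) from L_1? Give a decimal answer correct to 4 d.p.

Direction of L_1: (3, 0, -1) × (2, 0, 5) = (0, -17, 0).
A point on L_1: solving the two plane equations with y = 6 gives (-10, 6, 7).
Taking (-10, 6, 7) on L_1 with direction v = (0, -17, 0): w = R − (-10, 6, 7) = (17, -11, -18), and w × v = (-306, 0, -289).
Distance = |w × v| / |v| = √177157 / √289 ≈ 24.7588.

24.7588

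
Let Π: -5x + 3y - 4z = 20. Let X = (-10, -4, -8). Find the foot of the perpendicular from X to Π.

Foot = X − λn with λ = (n·X − d)/|n|² = (70 − 20)/50 = 1.
Foot = (-10, -4, -8) − 1·(-5, 3, -4) = (-5, -7, -4).

(-5, -7, -4)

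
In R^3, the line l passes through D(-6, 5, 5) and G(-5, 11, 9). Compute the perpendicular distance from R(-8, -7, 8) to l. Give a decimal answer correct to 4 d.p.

9.1908

A direction vector for l is G − D = (1, 6, 4).
Taking (-6, 5, 5) on l with direction v = (1, 6, 4): w = R − (-6, 5, 5) = (-2, -12, 3), and w × v = (-66, 11, 0).
Distance = |w × v| / |v| = √4477 / √53 ≈ 9.1908.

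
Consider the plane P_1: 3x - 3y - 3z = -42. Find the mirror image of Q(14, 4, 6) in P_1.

(2, 16, 18)

λ = (n·Q − d)/|n|² = (12 − (-42))/27 = 2.
Reflection = Q − 2λn = (14, 4, 6) − 4·(3, -3, -3) = (2, 16, 18).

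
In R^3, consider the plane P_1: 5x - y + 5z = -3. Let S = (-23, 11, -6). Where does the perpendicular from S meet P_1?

(-8, 8, 9)

Foot = S − λn with λ = (n·S − d)/|n|² = (-156 − (-3))/51 = -3.
Foot = (-23, 11, -6) − (-3)·(5, -1, 5) = (-8, 8, 9).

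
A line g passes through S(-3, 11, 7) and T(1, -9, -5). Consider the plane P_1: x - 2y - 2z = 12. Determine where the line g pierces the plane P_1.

A direction vector for g is T − S = (4, -20, -12).
Substitute r = (-3, 11, 7) + t(4, -20, -12) into the plane: -39 + 68t = 12, so t = 3/4.
Intersection: (-3, 11, 7) + (3/4)·(4, -20, -12) = (0, -4, -2).

(0, -4, -2)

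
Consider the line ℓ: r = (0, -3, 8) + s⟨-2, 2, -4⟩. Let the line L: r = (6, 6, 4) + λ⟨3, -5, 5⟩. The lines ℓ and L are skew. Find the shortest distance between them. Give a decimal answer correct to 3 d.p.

Common perpendicular direction n = (-2, 2, -4) × (3, -5, 5) = (-10, -2, 4).
With w = (6, 6, 4) − (0, -3, 8) = (6, 9, -4), w · n = -94.
Distance = |w · n| / |n| = |-94| / √120 ≈ 8.581.

8.581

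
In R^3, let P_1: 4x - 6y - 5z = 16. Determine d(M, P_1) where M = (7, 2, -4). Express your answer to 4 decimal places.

n·M − d = (4)·(7) + (-6)·(2) + (-5)·(-4) − 16 = 20; |n| = √77.
Distance = |20| / √77 = 20/√77 ≈ 2.2792.

2.2792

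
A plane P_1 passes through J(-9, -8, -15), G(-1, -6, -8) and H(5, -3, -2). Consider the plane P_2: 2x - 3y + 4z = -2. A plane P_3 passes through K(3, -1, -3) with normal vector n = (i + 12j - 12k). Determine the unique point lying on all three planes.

JG = (8, 2, 7), JH = (14, 5, 13); a normal to P_1 is JG × JH = (-9, -6, 12).
Using J: P_1 has equation -9x - 6y + 12z = -51.
P_3: n·r = n·K gives x + 12y - 12z = 27.
Solving the 3×3 linear system -9x - 6y + 12z = -51, 2x - 3y + 4z = -2, x + 12y - 12z = 27 (e.g. by elimination or Cramer's rule, determinant = 264) gives (3, 0, -2).

(3, 0, -2)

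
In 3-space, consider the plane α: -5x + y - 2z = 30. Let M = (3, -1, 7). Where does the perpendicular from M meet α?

(-7, 1, 3)

Foot = M − λn with λ = (n·M − d)/|n|² = (-30 − 30)/30 = -2.
Foot = (3, -1, 7) − (-2)·(-5, 1, -2) = (-7, 1, 3).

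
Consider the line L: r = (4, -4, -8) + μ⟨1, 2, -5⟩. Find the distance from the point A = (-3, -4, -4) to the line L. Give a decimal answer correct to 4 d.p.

Taking (4, -4, -8) on L with direction v = (1, 2, -5): w = A − (4, -4, -8) = (-7, 0, 4), and w × v = (-8, -31, -14).
Distance = |w × v| / |v| = √1221 / √30 ≈ 6.3797.

6.3797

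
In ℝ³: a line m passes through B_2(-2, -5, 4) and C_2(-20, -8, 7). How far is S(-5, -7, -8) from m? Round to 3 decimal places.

A direction vector for m is C_2 − B_2 = (-18, -3, 3).
Taking (-2, -5, 4) on m with direction v = (-18, -3, 3): w = S − (-2, -5, 4) = (-3, -2, -12), and w × v = (-42, 225, -27).
Distance = |w × v| / |v| = √53118 / √342 ≈ 12.463.

12.463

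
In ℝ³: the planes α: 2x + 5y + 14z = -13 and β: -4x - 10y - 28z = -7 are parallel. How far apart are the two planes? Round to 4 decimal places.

Rescale β by 1/(-2): 2x + 5y + 14z = 7/2. Then distance = |-13 − (7/2)| / √225 ≈ 1.1000.

1.1000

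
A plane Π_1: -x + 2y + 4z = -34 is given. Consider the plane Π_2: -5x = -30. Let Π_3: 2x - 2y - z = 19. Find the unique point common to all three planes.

(6, 0, -7)

Solving the 3×3 linear system -x + 2y + 4z = -34, -5x = -30, 2x - 2y - z = 19 (e.g. by elimination or Cramer's rule, determinant = 30) gives (6, 0, -7).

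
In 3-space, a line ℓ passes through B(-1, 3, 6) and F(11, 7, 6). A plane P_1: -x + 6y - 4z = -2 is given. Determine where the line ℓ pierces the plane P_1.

A direction vector for ℓ is F − B = (12, 4, 0).
Substitute r = (-1, 3, 6) + t(12, 4, 0) into the plane: -5 + 12t = -2, so t = 1/4.
Intersection: (-1, 3, 6) + (1/4)·(12, 4, 0) = (2, 4, 6).

(2, 4, 6)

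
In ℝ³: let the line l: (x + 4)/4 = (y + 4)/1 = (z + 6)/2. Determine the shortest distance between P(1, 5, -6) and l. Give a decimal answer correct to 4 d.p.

l has direction (4, 1, 2) through (-4, -4, -6).
Taking (-4, -4, -6) on l with direction v = (4, 1, 2): w = P − (-4, -4, -6) = (5, 9, 0), and w × v = (18, -10, -31).
Distance = |w × v| / |v| = √1385 / √21 ≈ 8.1211.

8.1211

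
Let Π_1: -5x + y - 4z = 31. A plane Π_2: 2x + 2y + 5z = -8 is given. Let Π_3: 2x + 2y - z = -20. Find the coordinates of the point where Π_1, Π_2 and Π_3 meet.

Solving the 3×3 linear system -5x + y - 4z = 31, 2x + 2y + 5z = -8, 2x + 2y - z = -20 (e.g. by elimination or Cramer's rule, determinant = 72) gives (-8, -1, 2).

(-8, -1, 2)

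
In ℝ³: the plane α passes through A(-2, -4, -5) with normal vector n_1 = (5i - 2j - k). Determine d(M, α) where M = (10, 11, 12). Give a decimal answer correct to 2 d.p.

α: n_1·r = n_1·A gives 5x - 2y - z = 3.
n·M − d = (5)·(10) + (-2)·(11) + (-1)·(12) − 3 = 13; |n| = √30.
Distance = |13| / √30 = 13/√30 ≈ 2.37.

2.37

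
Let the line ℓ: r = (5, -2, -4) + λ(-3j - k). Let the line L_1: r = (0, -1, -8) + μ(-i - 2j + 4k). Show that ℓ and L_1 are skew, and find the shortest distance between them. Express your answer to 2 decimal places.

Common perpendicular direction n = (0, -3, -1) × (-1, -2, 4) = (-14, 1, -3).
With w = (0, -1, -8) − (5, -2, -4) = (-5, 1, -4), w · n = 83.
Since n ≠ 0 the lines are not parallel, and w · n = 83 ≠ 0 so they do not intersect; hence they are skew.
Distance = |w · n| / |n| = |83| / √206 ≈ 5.78.

5.78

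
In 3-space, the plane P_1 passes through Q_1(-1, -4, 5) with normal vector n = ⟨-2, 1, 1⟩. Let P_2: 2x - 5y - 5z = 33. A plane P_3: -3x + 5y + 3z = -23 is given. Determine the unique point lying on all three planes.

P_1: n·r = n·Q_1 gives -2x + y + z = 3.
Solving the 3×3 linear system -2x + y + z = 3, 2x - 5y - 5z = 33, -3x + 5y + 3z = -23 (e.g. by elimination or Cramer's rule, determinant = -16) gives (-6, -7, -2).

(-6, -7, -2)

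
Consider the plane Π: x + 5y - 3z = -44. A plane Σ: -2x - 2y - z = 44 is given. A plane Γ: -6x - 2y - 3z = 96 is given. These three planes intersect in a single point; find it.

(-11, -9, -4)

Solving the 3×3 linear system x + 5y - 3z = -44, -2x - 2y - z = 44, -6x - 2y - 3z = 96 (e.g. by elimination or Cramer's rule, determinant = 28) gives (-11, -9, -4).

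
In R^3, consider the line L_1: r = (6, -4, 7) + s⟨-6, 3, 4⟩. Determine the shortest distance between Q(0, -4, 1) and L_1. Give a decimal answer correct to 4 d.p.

Taking (6, -4, 7) on L_1 with direction v = (-6, 3, 4): w = Q − (6, -4, 7) = (-6, 0, -6), and w × v = (18, 60, -18).
Distance = |w × v| / |v| = √4248 / √61 ≈ 8.3450.

8.3450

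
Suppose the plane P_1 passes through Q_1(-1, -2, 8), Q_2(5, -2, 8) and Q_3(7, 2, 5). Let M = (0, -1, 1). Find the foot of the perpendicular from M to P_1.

Q_1Q_2 = (6, 0, 0), Q_1Q_3 = (8, 4, -3); a normal to P_1 is Q_1Q_2 × Q_1Q_3 = (0, 18, 24).
Using Q_1: P_1 has equation 18y + 24z = 156.
Foot = M − λn with λ = (n·M − d)/|n|² = (6 − 156)/900 = -1/6.
Foot = (0, -1, 1) − (-1/6)·(0, 18, 24) = (0, 2, 5).

(0, 2, 5)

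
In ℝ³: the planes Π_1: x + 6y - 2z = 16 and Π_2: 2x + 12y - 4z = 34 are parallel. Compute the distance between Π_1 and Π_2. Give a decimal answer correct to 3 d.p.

Rescale Π_2 by 1/2: x + 6y - 2z = 17. Then distance = |16 − 17| / √41 ≈ 0.156.

0.156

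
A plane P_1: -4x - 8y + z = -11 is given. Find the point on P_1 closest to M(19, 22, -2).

(7, -2, 1)

Foot = M − λn with λ = (n·M − d)/|n|² = (-254 − (-11))/81 = -3.
Foot = (19, 22, -2) − (-3)·(-4, -8, 1) = (7, -2, 1).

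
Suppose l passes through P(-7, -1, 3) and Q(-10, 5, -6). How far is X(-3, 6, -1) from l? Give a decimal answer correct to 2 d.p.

A direction vector for l is Q − P = (-3, 6, -9).
Taking (-7, -1, 3) on l with direction v = (-3, 6, -9): w = X − (-7, -1, 3) = (4, 7, -4), and w × v = (-39, 48, 45).
Distance = |w × v| / |v| = √5850 / √126 ≈ 6.81.

6.81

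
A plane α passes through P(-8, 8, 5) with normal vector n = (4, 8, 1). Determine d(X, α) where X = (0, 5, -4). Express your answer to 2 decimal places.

0.11

α: n·r = n·P gives 4x + 8y + z = 37.
n·X − d = (4)·(0) + (8)·(5) + (1)·(-4) − 37 = -1; |n| = √81.
Distance = |-1| / √81 = 1/√81 ≈ 0.11.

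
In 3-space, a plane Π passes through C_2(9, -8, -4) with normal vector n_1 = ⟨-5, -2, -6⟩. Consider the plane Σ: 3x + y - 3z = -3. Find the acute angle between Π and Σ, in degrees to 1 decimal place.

88.4

Π: n_1·r = n_1·C_2 gives -5x - 2y - 6z = -5.
cos θ = |n₁·n₂| / (|n₁||n₂|) = |1| / (√65 · √19).
θ = arccos(0.02846) ≈ 88.4°.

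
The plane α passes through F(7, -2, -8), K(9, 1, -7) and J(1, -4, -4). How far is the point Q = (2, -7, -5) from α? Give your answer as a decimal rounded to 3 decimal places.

1.732

FK = (2, 3, 1), FJ = (-6, -2, 4); a normal to α is FK × FJ = (14, -14, 14).
Using F: α has equation 14x - 14y + 14z = 14.
n·Q − d = (14)·(2) + (-14)·(-7) + (14)·(-5) − 14 = 42; |n| = √588.
Distance = |42| / √588 = 42/√588 ≈ 1.732.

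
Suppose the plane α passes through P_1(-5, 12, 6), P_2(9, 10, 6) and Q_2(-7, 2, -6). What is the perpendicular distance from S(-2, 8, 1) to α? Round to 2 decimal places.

P_1P_2 = (14, -2, 0), P_1Q_2 = (-2, -10, -12); a normal to α is P_1P_2 × P_1Q_2 = (24, 168, -144).
Using P_1: α has equation 24x + 168y - 144z = 1032.
n·S − d = (24)·(-2) + (168)·(8) + (-144)·(1) − 1032 = 120; |n| = √49536.
Distance = |120| / √49536 = 120/√49536 ≈ 0.54.

0.54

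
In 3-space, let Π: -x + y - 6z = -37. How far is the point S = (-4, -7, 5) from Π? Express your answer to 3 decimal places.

0.649

n·S − d = (-1)·(-4) + (1)·(-7) + (-6)·(5) − (-37) = 4; |n| = √38.
Distance = |4| / √38 = 4/√38 ≈ 0.649.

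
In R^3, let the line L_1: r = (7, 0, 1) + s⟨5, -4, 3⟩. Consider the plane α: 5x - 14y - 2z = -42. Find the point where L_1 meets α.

(2, 4, -2)

Substitute r = (7, 0, 1) + t(5, -4, 3) into the plane: 33 + 75t = -42, so t = -1.
Intersection: (7, 0, 1) + (-1)·(5, -4, 3) = (2, 4, -2).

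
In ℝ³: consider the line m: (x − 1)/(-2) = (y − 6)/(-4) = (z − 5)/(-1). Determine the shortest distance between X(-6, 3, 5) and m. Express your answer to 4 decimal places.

m has direction (-2, -4, -1) through (1, 6, 5).
Taking (1, 6, 5) on m with direction v = (-2, -4, -1): w = X − (1, 6, 5) = (-7, -3, 0), and w × v = (3, -7, 22).
Distance = |w × v| / |v| = √542 / √21 ≈ 5.0803.

5.0803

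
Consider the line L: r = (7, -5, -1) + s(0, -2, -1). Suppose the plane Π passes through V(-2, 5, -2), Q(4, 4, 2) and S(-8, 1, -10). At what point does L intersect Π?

(7, 1, 2)

VQ = (6, -1, 4), VS = (-6, -4, -8); a normal to Π is VQ × VS = (24, 24, -30).
Using V: Π has equation 24x + 24y - 30z = 132.
Substitute r = (7, -5, -1) + t(0, -2, -1) into the plane: 78 + (-18)t = 132, so t = -3.
Intersection: (7, -5, -1) + (-3)·(0, -2, -1) = (7, 1, 2).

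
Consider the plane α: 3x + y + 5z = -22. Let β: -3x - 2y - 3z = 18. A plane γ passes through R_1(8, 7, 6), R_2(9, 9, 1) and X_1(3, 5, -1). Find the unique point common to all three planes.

R_1R_2 = (1, 2, -5), R_1X_1 = (-5, -2, -7); a normal to γ is R_1R_2 × R_1X_1 = (-24, 32, 8).
Using R_1: γ has equation -24x + 32y + 8z = 80.
Solving the 3×3 linear system 3x + y + 5z = -22, -3x - 2y - 3z = 18, -24x + 32y + 8z = 80 (e.g. by elimination or Cramer's rule, determinant = -384) gives (-4, 0, -2).

(-4, 0, -2)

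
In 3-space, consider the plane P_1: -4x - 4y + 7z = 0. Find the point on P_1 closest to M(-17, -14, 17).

Foot = M − λn with λ = (n·M − d)/|n|² = (243 − 0)/81 = 3.
Foot = (-17, -14, 17) − 3·(-4, -4, 7) = (-5, -2, -4).

(-5, -2, -4)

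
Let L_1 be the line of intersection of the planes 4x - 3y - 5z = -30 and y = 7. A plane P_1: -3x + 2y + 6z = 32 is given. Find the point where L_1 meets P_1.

Direction of L_1: (4, -3, -5) × (0, 1, 0) = (5, 0, 4).
A point on L_1: solving the two plane equations with x = 9 gives (9, 7, 9).
Substitute r = (9, 7, 9) + t(5, 0, 4) into the plane: 41 + 9t = 32, so t = -1.
Intersection: (9, 7, 9) + (-1)·(5, 0, 4) = (4, 7, 5).

(4, 7, 5)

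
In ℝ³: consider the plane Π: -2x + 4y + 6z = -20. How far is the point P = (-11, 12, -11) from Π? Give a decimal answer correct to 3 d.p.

n·P − d = (-2)·(-11) + (4)·(12) + (6)·(-11) − (-20) = 24; |n| = √56.
Distance = |24| / √56 = 24/√56 ≈ 3.207.

3.207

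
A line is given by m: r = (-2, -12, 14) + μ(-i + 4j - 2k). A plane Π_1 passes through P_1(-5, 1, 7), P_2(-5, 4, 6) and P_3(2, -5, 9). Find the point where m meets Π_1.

P_1P_2 = (0, 3, -1), P_1P_3 = (7, -6, 2); a normal to Π_1 is P_1P_2 × P_1P_3 = (0, -7, -21).
Using P_1: Π_1 has equation -7y - 21z = -154.
Substitute r = (-2, -12, 14) + t(-1, 4, -2) into the plane: -210 + 14t = -154, so t = 4.
Intersection: (-2, -12, 14) + 4·(-1, 4, -2) = (-6, 4, 6).

(-6, 4, 6)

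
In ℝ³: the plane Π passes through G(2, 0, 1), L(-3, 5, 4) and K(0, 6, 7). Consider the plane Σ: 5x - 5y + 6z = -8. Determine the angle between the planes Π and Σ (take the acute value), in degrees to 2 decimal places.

GL = (-5, 5, 3), GK = (-2, 6, 6); a normal to Π is GL × GK = (12, 24, -20).
Using G: Π has equation 12x + 24y - 20z = 4.
cos θ = |n₁·n₂| / (|n₁||n₂|) = |-180| / (√1120 · √86).
θ = arccos(0.57998) ≈ 54.55°.

54.55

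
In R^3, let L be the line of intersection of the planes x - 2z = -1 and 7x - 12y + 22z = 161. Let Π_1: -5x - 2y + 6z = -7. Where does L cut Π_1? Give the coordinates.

(7, -2, 4)

Direction of L: (1, 0, -2) × (7, -12, 22) = (-24, -36, -12).
A point on L: solving the two plane equations with x = 13 gives (13, 7, 7).
Substitute r = (13, 7, 7) + t(-24, -36, -12) into the plane: -37 + 120t = -7, so t = 1/4.
Intersection: (13, 7, 7) + (1/4)·(-24, -36, -12) = (7, -2, 4).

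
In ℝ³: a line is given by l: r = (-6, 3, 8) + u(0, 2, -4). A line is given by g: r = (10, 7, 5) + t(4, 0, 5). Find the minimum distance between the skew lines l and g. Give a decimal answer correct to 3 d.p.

5.855

Common perpendicular direction n = (0, 2, -4) × (4, 0, 5) = (10, -16, -8).
With w = (10, 7, 5) − (-6, 3, 8) = (16, 4, -3), w · n = 120.
Distance = |w · n| / |n| = |120| / √420 ≈ 5.855.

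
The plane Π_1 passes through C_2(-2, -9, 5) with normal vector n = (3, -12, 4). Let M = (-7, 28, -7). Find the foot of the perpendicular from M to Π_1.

(2, -8, 5)

Π_1: n·r = n·C_2 gives 3x - 12y + 4z = 122.
Foot = M − λn with λ = (n·M − d)/|n|² = (-385 − 122)/169 = -3.
Foot = (-7, 28, -7) − (-3)·(3, -12, 4) = (2, -8, 5).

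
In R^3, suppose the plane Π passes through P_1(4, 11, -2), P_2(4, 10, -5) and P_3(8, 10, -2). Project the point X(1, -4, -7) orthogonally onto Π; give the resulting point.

(4, 8, -11)

P_1P_2 = (0, -1, -3), P_1P_3 = (4, -1, 0); a normal to Π is P_1P_2 × P_1P_3 = (-3, -12, 4).
Using P_1: Π has equation -3x - 12y + 4z = -152.
Foot = X − λn with λ = (n·X − d)/|n|² = (17 − (-152))/169 = 1.
Foot = (1, -4, -7) − 1·(-3, -12, 4) = (4, 8, -11).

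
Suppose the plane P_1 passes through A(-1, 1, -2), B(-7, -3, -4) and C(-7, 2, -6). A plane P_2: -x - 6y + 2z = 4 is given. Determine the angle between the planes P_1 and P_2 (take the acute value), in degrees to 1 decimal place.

AB = (-6, -4, -2), AC = (-6, 1, -4); a normal to P_1 is AB × AC = (18, -12, -30).
Using A: P_1 has equation 18x - 12y - 30z = 30.
cos θ = |n₁·n₂| / (|n₁||n₂|) = |-6| / (√1368 · √41).
θ = arccos(0.02533) ≈ 88.5°.

88.5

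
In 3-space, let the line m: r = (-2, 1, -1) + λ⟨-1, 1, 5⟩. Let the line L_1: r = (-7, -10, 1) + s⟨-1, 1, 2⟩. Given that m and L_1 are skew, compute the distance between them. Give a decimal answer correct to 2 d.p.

Common perpendicular direction n = (-1, 1, 5) × (-1, 1, 2) = (-3, -3, 0).
With w = (-7, -10, 1) − (-2, 1, -1) = (-5, -11, 2), w · n = 48.
Distance = |w · n| / |n| = |48| / √18 ≈ 11.31.

11.31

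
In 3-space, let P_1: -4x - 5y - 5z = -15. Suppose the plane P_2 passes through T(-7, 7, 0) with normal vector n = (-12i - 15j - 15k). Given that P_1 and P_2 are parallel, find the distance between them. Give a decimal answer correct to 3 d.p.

P_2: n·r = n·T gives -12x - 15y - 15z = -21.
Rescale P_2 by 1/3: -4x - 5y - 5z = -7. Then distance = |-15 − (-7)| / √66 ≈ 0.985.

0.985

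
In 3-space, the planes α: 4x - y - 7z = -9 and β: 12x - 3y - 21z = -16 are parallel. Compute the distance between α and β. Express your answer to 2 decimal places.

0.45

Rescale β by 1/3: 4x - y - 7z = -16/3. Then distance = |-9 − (-16/3)| / √66 ≈ 0.45.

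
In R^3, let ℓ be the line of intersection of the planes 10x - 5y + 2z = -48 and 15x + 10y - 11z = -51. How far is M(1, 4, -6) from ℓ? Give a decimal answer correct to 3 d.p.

Direction of ℓ: (10, -5, 2) × (15, 10, -11) = (35, 140, 175).
A point on ℓ: solving the two plane equations with x = -5 gives (-5, -2, -4).
Taking (-5, -2, -4) on ℓ with direction v = (35, 140, 175): w = M − (-5, -2, -4) = (6, 6, -2), and w × v = (1330, -1120, 630).
Distance = |w × v| / |v| = √3420200 / √51450 ≈ 8.153.

8.153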